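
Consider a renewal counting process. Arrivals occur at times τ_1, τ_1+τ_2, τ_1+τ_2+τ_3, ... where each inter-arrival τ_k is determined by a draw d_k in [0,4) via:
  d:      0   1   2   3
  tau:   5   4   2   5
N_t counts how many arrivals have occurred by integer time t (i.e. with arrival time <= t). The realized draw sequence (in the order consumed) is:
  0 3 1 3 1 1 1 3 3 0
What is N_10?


draw d_1=0: τ_1=5, arrival time A_1=5
draw d_2=3: τ_2=5, arrival time A_2=10
draw d_3=1: τ_3=4, arrival time A_3=14
draw d_4=3: τ_4=5, arrival time A_4=19
draw d_5=1: τ_5=4, arrival time A_5=23
draw d_6=1: τ_6=4, arrival time A_6=27
draw d_7=1: τ_7=4, arrival time A_7=31
draw d_8=3: τ_8=5, arrival time A_8=36
draw d_9=3: τ_9=5, arrival time A_9=41
draw d_10=0: τ_10=5, arrival time A_10=46
N_t over t=0..10: 0:0 1:0 2:0 3:0 4:0 5:1 6:1 7:1 8:1 9:1 10:2

2


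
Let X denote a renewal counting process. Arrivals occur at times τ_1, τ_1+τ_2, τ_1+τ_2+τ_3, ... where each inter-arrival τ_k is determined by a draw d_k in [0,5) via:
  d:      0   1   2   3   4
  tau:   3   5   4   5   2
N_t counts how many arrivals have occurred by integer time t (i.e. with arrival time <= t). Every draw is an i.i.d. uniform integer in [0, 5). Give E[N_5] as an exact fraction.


28/25

Inter-arrival values over d=0..4: [3, 5, 4, 5, 2]
Each d has probability 1/5, so the pmf of τ is: f(2) = 1/5, f(3) = 1/5, f(4) = 1/5, f(5) = 2/5
Renewal equation for m(n) = E[N_n]: condition on τ_1 = k (if k <= n, one arrival plus a fresh copy on the remaining n−k steps): m(n) = F(n) + Σ_{k<=n} f(k)·m(n−k), where F(n) = P(τ <= n) and m(0) = 0
m(1) = F(1) = 0
m(2) = F(2) = 1/5
m(3) = F(3) = 2/5
m(4) = F(4) + f(2)·m(2) = 3/5 + 1/5·1/5 = 16/25
m(5) = F(5) + f(2)·m(3) + f(3)·m(2) = 1 + 1/5·2/5 + 1/5·1/5 = 28/25
E[N_5] = m(5) = 28/25


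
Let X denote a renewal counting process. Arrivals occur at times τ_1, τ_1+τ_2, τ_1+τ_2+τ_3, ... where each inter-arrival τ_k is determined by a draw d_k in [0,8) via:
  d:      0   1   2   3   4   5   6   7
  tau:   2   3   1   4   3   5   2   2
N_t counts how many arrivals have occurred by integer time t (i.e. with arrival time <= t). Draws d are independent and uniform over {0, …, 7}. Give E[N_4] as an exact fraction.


Inter-arrival values over d=0..7: [2, 3, 1, 4, 3, 5, 2, 2]
Each d has probability 1/8, so the pmf of τ is: f(1) = 1/8, f(2) = 3/8, f(3) = 1/4, f(4) = 1/8, f(5) = 1/8
Renewal equation for m(n) = E[N_n]: condition on τ_1 = k (if k <= n, one arrival plus a fresh copy on the remaining n−k steps): m(n) = F(n) + Σ_{k<=n} f(k)·m(n−k), where F(n) = P(τ <= n) and m(0) = 0
m(1) = F(1) = 1/8
m(2) = F(2) + f(1)·m(1) = 1/2 + 1/8·1/8 = 33/64
m(3) = F(3) + f(1)·m(2) + f(2)·m(1) = 3/4 + 1/8·33/64 + 3/8·1/8 = 441/512
m(4) = F(4) + f(1)·m(3) + f(2)·m(2) + f(3)·m(1) = 7/8 + 1/8·441/512 + 3/8·33/64 + 1/4·1/8 = 4945/4096
E[N_4] = m(4) = 4945/4096

4945/4096


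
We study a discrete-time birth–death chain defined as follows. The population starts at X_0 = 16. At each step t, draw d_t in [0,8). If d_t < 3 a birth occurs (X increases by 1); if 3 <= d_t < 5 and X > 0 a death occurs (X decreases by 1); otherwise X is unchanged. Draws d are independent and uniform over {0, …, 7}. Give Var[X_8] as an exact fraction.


39/8

X can drop by at most 1 per step and X_0 = 16 > T = 8, so X_t >= 16 − t >= 8 > 0 for every t <= 8: the floor at 0 (the 'and X > 0' condition) never binds. Hence X_8 = X_0 + Σ_{t<8} Y_t with i.i.d. increments Y_t = y(d_t) ∈ {+1, −1, 0}.
Outcome values over d=0..7: [1, 1, 1, -1, -1, 0, 0, 0]
Σy = 1, Σy² = 5, M = 8
μ = 1/8 = 1/8,  σ² = 5/8 − (1/8)² = 39/64
Independent increments: Var[X_8] = 8·σ² = 8·(39/64) = 39/8


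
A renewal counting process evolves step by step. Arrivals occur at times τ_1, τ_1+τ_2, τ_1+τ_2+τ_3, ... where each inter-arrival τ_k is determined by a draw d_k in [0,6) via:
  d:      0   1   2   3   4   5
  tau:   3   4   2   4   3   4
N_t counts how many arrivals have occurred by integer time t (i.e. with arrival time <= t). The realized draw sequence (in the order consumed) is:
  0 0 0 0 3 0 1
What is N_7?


2

draw d_1=0: τ_1=3, arrival time A_1=3
draw d_2=0: τ_2=3, arrival time A_2=6
draw d_3=0: τ_3=3, arrival time A_3=9
draw d_4=0: τ_4=3, arrival time A_4=12
draw d_5=3: τ_5=4, arrival time A_5=16
draw d_6=0: τ_6=3, arrival time A_6=19
draw d_7=1: τ_7=4, arrival time A_7=23
N_t over t=0..7: 0:0 1:0 2:0 3:1 4:1 5:1 6:2 7:2


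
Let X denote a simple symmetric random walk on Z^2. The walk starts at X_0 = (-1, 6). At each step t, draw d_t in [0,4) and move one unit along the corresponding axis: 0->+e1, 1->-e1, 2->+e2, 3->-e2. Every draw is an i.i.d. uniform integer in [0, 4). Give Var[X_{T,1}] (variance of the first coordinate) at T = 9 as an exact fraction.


9/2

Outcome values over d=0..3: [1, -1, 0, 0]
Σy = 0, Σy² = 2, M = 4
μ = 0/4 = 0,  σ² = 2/4 − (0)² = 1/2
Independent increments: Var[X_9] = 9·σ² = 9·(1/2) = 9/2


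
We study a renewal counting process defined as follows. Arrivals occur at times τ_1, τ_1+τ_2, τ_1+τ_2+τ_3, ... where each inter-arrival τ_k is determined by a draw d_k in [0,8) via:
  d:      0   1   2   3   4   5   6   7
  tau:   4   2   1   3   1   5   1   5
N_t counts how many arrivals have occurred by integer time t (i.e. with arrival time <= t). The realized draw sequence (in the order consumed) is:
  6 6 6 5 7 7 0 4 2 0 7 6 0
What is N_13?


5

draw d_1=6: τ_1=1, arrival time A_1=1
draw d_2=6: τ_2=1, arrival time A_2=2
draw d_3=6: τ_3=1, arrival time A_3=3
draw d_4=5: τ_4=5, arrival time A_4=8
draw d_5=7: τ_5=5, arrival time A_5=13
draw d_6=7: τ_6=5, arrival time A_6=18
draw d_7=0: τ_7=4, arrival time A_7=22
draw d_8=4: τ_8=1, arrival time A_8=23
draw d_9=2: τ_9=1, arrival time A_9=24
draw d_10=0: τ_10=4, arrival time A_10=28
draw d_11=7: τ_11=5, arrival time A_11=33
draw d_12=6: τ_12=1, arrival time A_12=34
draw d_13=0: τ_13=4, arrival time A_13=38
N_t over t=0..13: 0:0 1:1 2:2 3:3 4:3 5:3 6:3 7:3 8:4 9:4 10:4 11:4 12:4 13:5


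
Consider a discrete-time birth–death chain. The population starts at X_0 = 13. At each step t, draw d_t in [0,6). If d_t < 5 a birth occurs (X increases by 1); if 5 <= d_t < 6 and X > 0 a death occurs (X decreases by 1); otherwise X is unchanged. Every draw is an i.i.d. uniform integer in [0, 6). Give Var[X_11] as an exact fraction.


55/9

X can drop by at most 1 per step and X_0 = 13 > T = 11, so X_t >= 13 − t >= 2 > 0 for every t <= 11: the floor at 0 (the 'and X > 0' condition) never binds. Hence X_11 = X_0 + Σ_{t<11} Y_t with i.i.d. increments Y_t = y(d_t) ∈ {+1, −1, 0}.
Outcome values over d=0..5: [1, 1, 1, 1, 1, -1]
Σy = 4, Σy² = 6, M = 6
μ = 4/6 = 2/3,  σ² = 6/6 − (2/3)² = 5/9
Independent increments: Var[X_11] = 11·σ² = 11·(5/9) = 55/9


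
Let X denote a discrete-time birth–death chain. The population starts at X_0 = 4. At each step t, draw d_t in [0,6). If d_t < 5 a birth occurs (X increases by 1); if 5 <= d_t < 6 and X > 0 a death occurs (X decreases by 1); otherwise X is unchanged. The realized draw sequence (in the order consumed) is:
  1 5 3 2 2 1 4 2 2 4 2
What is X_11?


13

t=0: X=4, d=1 → birth, X_1=5
t=1: X=5, d=5 → death, X_2=4
t=2: X=4, d=3 → birth, X_3=5
t=3: X=5, d=2 → birth, X_4=6
t=4: X=6, d=2 → birth, X_5=7
t=5: X=7, d=1 → birth, X_6=8
t=6: X=8, d=4 → birth, X_7=9
t=7: X=9, d=2 → birth, X_8=10
t=8: X=10, d=2 → birth, X_9=11
t=9: X=11, d=4 → birth, X_10=12
t=10: X=12, d=2 → birth, X_11=13


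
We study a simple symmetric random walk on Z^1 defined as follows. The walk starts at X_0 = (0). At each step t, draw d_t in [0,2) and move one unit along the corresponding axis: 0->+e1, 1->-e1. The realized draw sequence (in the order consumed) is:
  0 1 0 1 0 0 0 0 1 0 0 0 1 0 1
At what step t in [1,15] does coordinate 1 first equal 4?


8

t=0: X=(0), d=0 → +e1, X_1=(1)
t=1: X=(1), d=1 → -e1, X_2=(0)
t=2: X=(0), d=0 → +e1, X_3=(1)
t=3: X=(1), d=1 → -e1, X_4=(0)
t=4: X=(0), d=0 → +e1, X_5=(1)
t=5: X=(1), d=0 → +e1, X_6=(2)
t=6: X=(2), d=0 → +e1, X_7=(3)
t=7: X=(3), d=0 → +e1, X_8=(4)
t=8: X=(4), d=1 → -e1, X_9=(3)
t=9: X=(3), d=0 → +e1, X_10=(4)
t=10: X=(4), d=0 → +e1, X_11=(5)
t=11: X=(5), d=0 → +e1, X_12=(6)
t=12: X=(6), d=1 → -e1, X_13=(5)
t=13: X=(5), d=0 → +e1, X_14=(6)
t=14: X=(6), d=1 → -e1, X_15=(5)


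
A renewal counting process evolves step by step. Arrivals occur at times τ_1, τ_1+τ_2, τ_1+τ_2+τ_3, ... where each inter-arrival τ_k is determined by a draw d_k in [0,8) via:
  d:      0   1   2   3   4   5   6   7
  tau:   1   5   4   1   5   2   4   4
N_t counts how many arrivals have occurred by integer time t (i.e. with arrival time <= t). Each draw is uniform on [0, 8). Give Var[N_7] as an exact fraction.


211082207/268435456

Inter-arrival values over d=0..7: [1, 5, 4, 1, 5, 2, 4, 4]
Each d has probability 1/8, so the pmf of τ is: f(1) = 1/4, f(2) = 1/8, f(4) = 3/8, f(5) = 1/4
Let p_n(j) = P(N_n = j), with p_0 = [1]. Condition on τ_1: p_n(0) = P(τ > n), and for j >= 1, p_n(j) = Σ_{k<=n} f(k)·p_{n−k}(j−1)
p_1 = [3/4, 1/4]  (j = 0..1)
p_2 = [5/8, 5/16, 1/16]  (j = 0..2)
p_3 = [5/8, 1/4, 7/64, 1/64]  (j = 0..3)
p_4 = [1/4, 39/64, 13/128, 9/256, 1/256]  (j = 0..4)
p_5 = [0, 43/64, 71/256, 5/128, 11/1024, 1/1024]  (j = 0..5)
p_6 = [0, 29/64, 217/512, 27/256, 29/2048, 13/4096, 1/4096]  (j = 0..6)
p_7 = [0, 25/64, 189/512, 101/512, 19/512, 5/1024, 15/16384, 1/16384]  (j = 0..7)
E[N_7] = Σ j·p_7(j) = 31121/16384;  E[N_7²] = Σ j²·p_7(j) = 71997/16384
Var[N_7] = 71997/16384 − (31121/16384)² = 211082207/268435456


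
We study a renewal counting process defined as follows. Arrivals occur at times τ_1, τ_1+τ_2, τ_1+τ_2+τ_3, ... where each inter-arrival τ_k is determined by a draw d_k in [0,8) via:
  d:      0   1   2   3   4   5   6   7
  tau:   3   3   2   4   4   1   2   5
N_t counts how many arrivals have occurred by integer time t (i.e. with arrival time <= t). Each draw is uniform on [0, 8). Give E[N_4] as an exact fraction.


Inter-arrival values over d=0..7: [3, 3, 2, 4, 4, 1, 2, 5]
Each d has probability 1/8, so the pmf of τ is: f(1) = 1/8, f(2) = 1/4, f(3) = 1/4, f(4) = 1/4, f(5) = 1/8
Renewal equation for m(n) = E[N_n]: condition on τ_1 = k (if k <= n, one arrival plus a fresh copy on the remaining n−k steps): m(n) = F(n) + Σ_{k<=n} f(k)·m(n−k), where F(n) = P(τ <= n) and m(0) = 0
m(1) = F(1) = 1/8
m(2) = F(2) + f(1)·m(1) = 3/8 + 1/8·1/8 = 25/64
m(3) = F(3) + f(1)·m(2) + f(2)·m(1) = 5/8 + 1/8·25/64 + 1/4·1/8 = 361/512
m(4) = F(4) + f(1)·m(3) + f(2)·m(2) + f(3)·m(1) = 7/8 + 1/8·361/512 + 1/4·25/64 + 1/4·1/8 = 4473/4096
E[N_4] = m(4) = 4473/4096

4473/4096


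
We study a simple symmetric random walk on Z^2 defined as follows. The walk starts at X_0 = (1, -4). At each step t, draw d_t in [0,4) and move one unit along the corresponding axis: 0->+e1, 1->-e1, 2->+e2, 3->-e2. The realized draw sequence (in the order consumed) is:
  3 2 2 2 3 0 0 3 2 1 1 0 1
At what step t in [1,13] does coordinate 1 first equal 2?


6

t=0: X=(1, -4), d=3 → -e2, X_1=(1, -5)
t=1: X=(1, -5), d=2 → +e2, X_2=(1, -4)
t=2: X=(1, -4), d=2 → +e2, X_3=(1, -3)
t=3: X=(1, -3), d=2 → +e2, X_4=(1, -2)
t=4: X=(1, -2), d=3 → -e2, X_5=(1, -3)
t=5: X=(1, -3), d=0 → +e1, X_6=(2, -3)
t=6: X=(2, -3), d=0 → +e1, X_7=(3, -3)
t=7: X=(3, -3), d=3 → -e2, X_8=(3, -4)
t=8: X=(3, -4), d=2 → +e2, X_9=(3, -3)
t=9: X=(3, -3), d=1 → -e1, X_10=(2, -3)
t=10: X=(2, -3), d=1 → -e1, X_11=(1, -3)
t=11: X=(1, -3), d=0 → +e1, X_12=(2, -3)
t=12: X=(2, -3), d=1 → -e1, X_13=(1, -3)


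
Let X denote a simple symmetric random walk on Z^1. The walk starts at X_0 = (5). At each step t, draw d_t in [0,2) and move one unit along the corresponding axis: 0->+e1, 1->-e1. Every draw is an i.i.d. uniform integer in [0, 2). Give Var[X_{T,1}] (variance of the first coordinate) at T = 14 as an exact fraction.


Outcome values over d=0..1: [1, -1]
Σy = 0, Σy² = 2, M = 2
μ = 0/2 = 0,  σ² = 2/2 − (0)² = 1
Independent increments: Var[X_14] = 14·σ² = 14·(1) = 14

14


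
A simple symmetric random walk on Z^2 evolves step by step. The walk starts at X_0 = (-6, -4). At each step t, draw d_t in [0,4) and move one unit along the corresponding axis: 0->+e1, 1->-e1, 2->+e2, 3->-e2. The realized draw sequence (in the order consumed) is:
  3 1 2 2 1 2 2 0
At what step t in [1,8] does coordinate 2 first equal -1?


t=0: X=(-6, -4), d=3 → -e2, X_1=(-6, -5)
t=1: X=(-6, -5), d=1 → -e1, X_2=(-7, -5)
t=2: X=(-7, -5), d=2 → +e2, X_3=(-7, -4)
t=3: X=(-7, -4), d=2 → +e2, X_4=(-7, -3)
t=4: X=(-7, -3), d=1 → -e1, X_5=(-8, -3)
t=5: X=(-8, -3), d=2 → +e2, X_6=(-8, -2)
t=6: X=(-8, -2), d=2 → +e2, X_7=(-8, -1)
t=7: X=(-8, -1), d=0 → +e1, X_8=(-7, -1)

7


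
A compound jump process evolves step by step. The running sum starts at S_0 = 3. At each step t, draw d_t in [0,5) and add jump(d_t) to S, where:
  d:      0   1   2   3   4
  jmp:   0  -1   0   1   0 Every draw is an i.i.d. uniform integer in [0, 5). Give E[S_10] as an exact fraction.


3

Outcome values over d=0..4: [0, -1, 0, 1, 0]
Σy = 0, Σy² = 2, M = 5
μ = 0/5 = 0,  σ² = 2/5 − (0)² = 2/5
E[S_10] = 3 + 10·(0) = 3


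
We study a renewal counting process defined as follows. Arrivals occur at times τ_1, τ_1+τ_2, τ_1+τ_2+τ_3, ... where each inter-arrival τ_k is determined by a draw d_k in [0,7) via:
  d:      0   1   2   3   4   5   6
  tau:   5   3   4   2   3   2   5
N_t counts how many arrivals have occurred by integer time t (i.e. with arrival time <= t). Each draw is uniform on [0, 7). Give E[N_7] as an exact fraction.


Inter-arrival values over d=0..6: [5, 3, 4, 2, 3, 2, 5]
Each d has probability 1/7, so the pmf of τ is: f(2) = 2/7, f(3) = 2/7, f(4) = 1/7, f(5) = 2/7
Renewal equation for m(n) = E[N_n]: condition on τ_1 = k (if k <= n, one arrival plus a fresh copy on the remaining n−k steps): m(n) = F(n) + Σ_{k<=n} f(k)·m(n−k), where F(n) = P(τ <= n) and m(0) = 0
m(1) = F(1) = 0
m(2) = F(2) = 2/7
m(3) = F(3) = 4/7
m(4) = F(4) + f(2)·m(2) = 5/7 + 2/7·2/7 = 39/49
m(5) = F(5) + f(2)·m(3) + f(3)·m(2) = 1 + 2/7·4/7 + 2/7·2/7 = 61/49
m(6) = F(6) + f(2)·m(4) + f(3)·m(3) + f(4)·m(2) = 1 + 2/7·39/49 + 2/7·4/7 + 1/7·2/7 = 491/343
m(7) = F(7) + f(2)·m(5) + f(3)·m(4) + f(4)·m(3) + f(5)·m(2) = 1 + 2/7·61/49 + 2/7·39/49 + 1/7·4/7 + 2/7·2/7 = 599/343
E[N_7] = m(7) = 599/343

599/343


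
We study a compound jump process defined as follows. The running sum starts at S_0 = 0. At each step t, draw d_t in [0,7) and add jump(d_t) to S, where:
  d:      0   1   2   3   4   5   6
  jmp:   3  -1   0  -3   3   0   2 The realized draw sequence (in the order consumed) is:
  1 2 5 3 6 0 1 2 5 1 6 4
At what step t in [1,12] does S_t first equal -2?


t=0: S=0, d=1, jump=-1, S_1=-1
t=1: S=-1, d=2, jump=0, S_2=-1
t=2: S=-1, d=5, jump=0, S_3=-1
t=3: S=-1, d=3, jump=-3, S_4=-4
t=4: S=-4, d=6, jump=2, S_5=-2
t=5: S=-2, d=0, jump=3, S_6=1
t=6: S=1, d=1, jump=-1, S_7=0
t=7: S=0, d=2, jump=0, S_8=0
t=8: S=0, d=5, jump=0, S_9=0
t=9: S=0, d=1, jump=-1, S_10=-1
t=10: S=-1, d=6, jump=2, S_11=1
t=11: S=1, d=4, jump=3, S_12=4

5


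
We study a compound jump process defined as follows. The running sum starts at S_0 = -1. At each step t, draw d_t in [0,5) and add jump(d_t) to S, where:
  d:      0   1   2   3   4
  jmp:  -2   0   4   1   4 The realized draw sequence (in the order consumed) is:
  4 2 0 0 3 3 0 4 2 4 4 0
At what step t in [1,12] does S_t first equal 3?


1

t=0: S=-1, d=4, jump=4, S_1=3
t=1: S=3, d=2, jump=4, S_2=7
t=2: S=7, d=0, jump=-2, S_3=5
t=3: S=5, d=0, jump=-2, S_4=3
t=4: S=3, d=3, jump=1, S_5=4
t=5: S=4, d=3, jump=1, S_6=5
t=6: S=5, d=0, jump=-2, S_7=3
t=7: S=3, d=4, jump=4, S_8=7
t=8: S=7, d=2, jump=4, S_9=11
t=9: S=11, d=4, jump=4, S_10=15
t=10: S=15, d=4, jump=4, S_11=19
t=11: S=19, d=0, jump=-2, S_12=17


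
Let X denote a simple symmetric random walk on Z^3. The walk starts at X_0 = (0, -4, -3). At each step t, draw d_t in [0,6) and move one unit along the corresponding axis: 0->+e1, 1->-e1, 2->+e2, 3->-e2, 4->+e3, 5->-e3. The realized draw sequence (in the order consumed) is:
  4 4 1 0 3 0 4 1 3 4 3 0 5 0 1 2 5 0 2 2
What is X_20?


(2, -4, -1)

t=0: X=(0, -4, -3), d=4 → +e3, X_1=(0, -4, -2)
t=1: X=(0, -4, -2), d=4 → +e3, X_2=(0, -4, -1)
t=2: X=(0, -4, -1), d=1 → -e1, X_3=(-1, -4, -1)
t=3: X=(-1, -4, -1), d=0 → +e1, X_4=(0, -4, -1)
t=4: X=(0, -4, -1), d=3 → -e2, X_5=(0, -5, -1)
t=5: X=(0, -5, -1), d=0 → +e1, X_6=(1, -5, -1)
t=6: X=(1, -5, -1), d=4 → +e3, X_7=(1, -5, 0)
t=7: X=(1, -5, 0), d=1 → -e1, X_8=(0, -5, 0)
t=8: X=(0, -5, 0), d=3 → -e2, X_9=(0, -6, 0)
t=9: X=(0, -6, 0), d=4 → +e3, X_10=(0, -6, 1)
t=10: X=(0, -6, 1), d=3 → -e2, X_11=(0, -7, 1)
t=11: X=(0, -7, 1), d=0 → +e1, X_12=(1, -7, 1)
t=12: X=(1, -7, 1), d=5 → -e3, X_13=(1, -7, 0)
t=13: X=(1, -7, 0), d=0 → +e1, X_14=(2, -7, 0)
t=14: X=(2, -7, 0), d=1 → -e1, X_15=(1, -7, 0)
t=15: X=(1, -7, 0), d=2 → +e2, X_16=(1, -6, 0)
t=16: X=(1, -6, 0), d=5 → -e3, X_17=(1, -6, -1)
t=17: X=(1, -6, -1), d=0 → +e1, X_18=(2, -6, -1)
t=18: X=(2, -6, -1), d=2 → +e2, X_19=(2, -5, -1)
t=19: X=(2, -5, -1), d=2 → +e2, X_20=(2, -4, -1)


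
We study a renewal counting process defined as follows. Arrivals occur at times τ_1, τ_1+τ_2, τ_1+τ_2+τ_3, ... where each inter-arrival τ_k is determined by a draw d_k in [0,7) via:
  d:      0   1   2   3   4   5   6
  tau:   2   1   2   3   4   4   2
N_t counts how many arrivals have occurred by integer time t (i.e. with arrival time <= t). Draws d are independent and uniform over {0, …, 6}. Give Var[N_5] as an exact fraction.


Inter-arrival values over d=0..6: [2, 1, 2, 3, 4, 4, 2]
Each d has probability 1/7, so the pmf of τ is: f(1) = 1/7, f(2) = 3/7, f(3) = 1/7, f(4) = 2/7
Let p_n(j) = P(N_n = j), with p_0 = [1]. Condition on τ_1: p_n(0) = P(τ > n), and for j >= 1, p_n(j) = Σ_{k<=n} f(k)·p_{n−k}(j−1)
p_1 = [6/7, 1/7]  (j = 0..1)
p_2 = [3/7, 27/49, 1/49]  (j = 0..2)
p_3 = [2/7, 4/7, 48/343, 1/343]  (j = 0..3)
p_4 = [0, 31/49, 116/343, 69/2401, 1/2401]  (j = 0..4)
p_5 = [0, 3/7, 156/343, 267/2401, 90/16807, 1/16807]  (j = 0..5)
E[N_5] = Σ j·p_5(j) = 28463/16807;  E[N_5²] = Σ j²·p_5(j) = 56065/16807
Var[N_5] = 56065/16807 − (28463/16807)² = 132142086/282475249

132142086/282475249


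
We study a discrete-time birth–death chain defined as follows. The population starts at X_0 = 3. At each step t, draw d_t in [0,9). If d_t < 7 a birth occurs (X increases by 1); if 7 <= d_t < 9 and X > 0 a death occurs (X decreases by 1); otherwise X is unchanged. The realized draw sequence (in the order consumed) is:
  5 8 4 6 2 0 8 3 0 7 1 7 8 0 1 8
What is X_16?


7

t=0: X=3, d=5 → birth, X_1=4
t=1: X=4, d=8 → death, X_2=3
t=2: X=3, d=4 → birth, X_3=4
t=3: X=4, d=6 → birth, X_4=5
t=4: X=5, d=2 → birth, X_5=6
t=5: X=6, d=0 → birth, X_6=7
t=6: X=7, d=8 → death, X_7=6
t=7: X=6, d=3 → birth, X_8=7
t=8: X=7, d=0 → birth, X_9=8
t=9: X=8, d=7 → death, X_10=7
t=10: X=7, d=1 → birth, X_11=8
t=11: X=8, d=7 → death, X_12=7
t=12: X=7, d=8 → death, X_13=6
t=13: X=6, d=0 → birth, X_14=7
t=14: X=7, d=1 → birth, X_15=8
t=15: X=8, d=8 → death, X_16=7


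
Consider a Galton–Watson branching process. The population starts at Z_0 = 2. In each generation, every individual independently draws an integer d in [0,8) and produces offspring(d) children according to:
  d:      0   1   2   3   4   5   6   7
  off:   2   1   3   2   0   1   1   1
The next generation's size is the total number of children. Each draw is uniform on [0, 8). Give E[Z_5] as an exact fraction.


Outcome values over d=0..7: [2, 1, 3, 2, 0, 1, 1, 1]
Σy = 11, Σy² = 21, M = 8
μ = 11/8 = 11/8,  σ² = 21/8 − (11/8)² = 47/64
E[Z_0] = 2
E[Z_1] = 11/8·E[Z_0] = 11/4
E[Z_2] = 11/8·E[Z_1] = 121/32
E[Z_3] = 11/8·E[Z_2] = 1331/256
E[Z_4] = 11/8·E[Z_3] = 14641/2048
E[Z_5] = 11/8·E[Z_4] = 161051/16384

161051/16384


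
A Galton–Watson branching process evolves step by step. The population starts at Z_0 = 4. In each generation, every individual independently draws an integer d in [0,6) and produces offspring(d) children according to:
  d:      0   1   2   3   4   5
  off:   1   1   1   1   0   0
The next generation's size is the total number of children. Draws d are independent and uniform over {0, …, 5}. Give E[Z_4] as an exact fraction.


Outcome values over d=0..5: [1, 1, 1, 1, 0, 0]
Σy = 4, Σy² = 4, M = 6
μ = 4/6 = 2/3,  σ² = 4/6 − (2/3)² = 2/9
E[Z_0] = 4
E[Z_1] = 2/3·E[Z_0] = 8/3
E[Z_2] = 2/3·E[Z_1] = 16/9
E[Z_3] = 2/3·E[Z_2] = 32/27
E[Z_4] = 2/3·E[Z_3] = 64/81

64/81


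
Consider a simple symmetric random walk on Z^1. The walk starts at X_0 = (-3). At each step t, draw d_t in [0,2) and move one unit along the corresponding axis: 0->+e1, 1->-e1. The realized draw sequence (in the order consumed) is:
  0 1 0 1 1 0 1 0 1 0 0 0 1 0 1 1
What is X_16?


(-3)

t=0: X=(-3), d=0 → +e1, X_1=(-2)
t=1: X=(-2), d=1 → -e1, X_2=(-3)
t=2: X=(-3), d=0 → +e1, X_3=(-2)
t=3: X=(-2), d=1 → -e1, X_4=(-3)
t=4: X=(-3), d=1 → -e1, X_5=(-4)
t=5: X=(-4), d=0 → +e1, X_6=(-3)
t=6: X=(-3), d=1 → -e1, X_7=(-4)
t=7: X=(-4), d=0 → +e1, X_8=(-3)
t=8: X=(-3), d=1 → -e1, X_9=(-4)
t=9: X=(-4), d=0 → +e1, X_10=(-3)
t=10: X=(-3), d=0 → +e1, X_11=(-2)
t=11: X=(-2), d=0 → +e1, X_12=(-1)
t=12: X=(-1), d=1 → -e1, X_13=(-2)
t=13: X=(-2), d=0 → +e1, X_14=(-1)
t=14: X=(-1), d=1 → -e1, X_15=(-2)
t=15: X=(-2), d=1 → -e1, X_16=(-3)


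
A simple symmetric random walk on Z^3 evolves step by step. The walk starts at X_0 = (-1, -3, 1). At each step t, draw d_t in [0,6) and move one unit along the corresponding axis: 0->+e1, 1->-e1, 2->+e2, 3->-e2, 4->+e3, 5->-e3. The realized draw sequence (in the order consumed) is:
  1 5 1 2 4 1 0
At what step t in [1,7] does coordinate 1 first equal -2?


1

t=0: X=(-1, -3, 1), d=1 → -e1, X_1=(-2, -3, 1)
t=1: X=(-2, -3, 1), d=5 → -e3, X_2=(-2, -3, 0)
t=2: X=(-2, -3, 0), d=1 → -e1, X_3=(-3, -3, 0)
t=3: X=(-3, -3, 0), d=2 → +e2, X_4=(-3, -2, 0)
t=4: X=(-3, -2, 0), d=4 → +e3, X_5=(-3, -2, 1)
t=5: X=(-3, -2, 1), d=1 → -e1, X_6=(-4, -2, 1)
t=6: X=(-4, -2, 1), d=0 → +e1, X_7=(-3, -2, 1)


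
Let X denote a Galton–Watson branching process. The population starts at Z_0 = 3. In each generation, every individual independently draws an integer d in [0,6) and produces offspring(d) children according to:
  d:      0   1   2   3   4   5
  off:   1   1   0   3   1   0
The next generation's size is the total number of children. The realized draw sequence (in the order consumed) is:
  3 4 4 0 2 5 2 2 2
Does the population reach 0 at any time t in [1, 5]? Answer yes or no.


yes

gen 0: Z_0=3, draws=[3, 4, 4], offspring=[3, 1, 1], Z_1=5
gen 1: Z_1=5, draws=[0, 2, 5, 2, 2], offspring=[1, 0, 0, 0, 0], Z_2=1
gen 2: Z_2=1, draws=[2], offspring=[0], Z_3=0
gen 3: Z_3=0, draws=[], offspring=[], Z_4=0
gen 4: Z_4=0, draws=[], offspring=[], Z_5=0


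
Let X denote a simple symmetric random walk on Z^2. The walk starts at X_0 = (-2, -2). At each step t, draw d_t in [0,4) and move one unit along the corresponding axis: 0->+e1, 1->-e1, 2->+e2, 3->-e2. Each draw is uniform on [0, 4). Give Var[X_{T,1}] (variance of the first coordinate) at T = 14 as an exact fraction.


7

Outcome values over d=0..3: [1, -1, 0, 0]
Σy = 0, Σy² = 2, M = 4
μ = 0/4 = 0,  σ² = 2/4 − (0)² = 1/2
Independent increments: Var[X_14] = 14·σ² = 14·(1/2) = 7


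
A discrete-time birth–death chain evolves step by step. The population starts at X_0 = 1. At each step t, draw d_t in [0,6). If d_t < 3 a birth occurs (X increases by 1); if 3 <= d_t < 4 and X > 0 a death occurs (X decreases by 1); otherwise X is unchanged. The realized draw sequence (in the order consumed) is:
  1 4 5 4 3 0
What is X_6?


t=0: X=1, d=1 → birth, X_1=2
t=1: X=2, d=4 → hold, X_2=2
t=2: X=2, d=5 → hold, X_3=2
t=3: X=2, d=4 → hold, X_4=2
t=4: X=2, d=3 → death, X_5=1
t=5: X=1, d=0 → birth, X_6=2

2


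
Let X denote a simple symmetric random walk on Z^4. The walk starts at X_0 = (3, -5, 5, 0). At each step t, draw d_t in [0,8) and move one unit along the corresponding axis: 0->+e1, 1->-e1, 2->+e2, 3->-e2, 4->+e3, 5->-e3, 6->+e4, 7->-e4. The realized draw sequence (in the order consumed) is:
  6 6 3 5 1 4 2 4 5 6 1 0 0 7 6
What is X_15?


t=0: X=(3, -5, 5, 0), d=6 → +e4, X_1=(3, -5, 5, 1)
t=1: X=(3, -5, 5, 1), d=6 → +e4, X_2=(3, -5, 5, 2)
t=2: X=(3, -5, 5, 2), d=3 → -e2, X_3=(3, -6, 5, 2)
t=3: X=(3, -6, 5, 2), d=5 → -e3, X_4=(3, -6, 4, 2)
t=4: X=(3, -6, 4, 2), d=1 → -e1, X_5=(2, -6, 4, 2)
t=5: X=(2, -6, 4, 2), d=4 → +e3, X_6=(2, -6, 5, 2)
t=6: X=(2, -6, 5, 2), d=2 → +e2, X_7=(2, -5, 5, 2)
t=7: X=(2, -5, 5, 2), d=4 → +e3, X_8=(2, -5, 6, 2)
t=8: X=(2, -5, 6, 2), d=5 → -e3, X_9=(2, -5, 5, 2)
t=9: X=(2, -5, 5, 2), d=6 → +e4, X_10=(2, -5, 5, 3)
t=10: X=(2, -5, 5, 3), d=1 → -e1, X_11=(1, -5, 5, 3)
t=11: X=(1, -5, 5, 3), d=0 → +e1, X_12=(2, -5, 5, 3)
t=12: X=(2, -5, 5, 3), d=0 → +e1, X_13=(3, -5, 5, 3)
t=13: X=(3, -5, 5, 3), d=7 → -e4, X_14=(3, -5, 5, 2)
t=14: X=(3, -5, 5, 2), d=6 → +e4, X_15=(3, -5, 5, 3)

(3, -5, 5, 3)


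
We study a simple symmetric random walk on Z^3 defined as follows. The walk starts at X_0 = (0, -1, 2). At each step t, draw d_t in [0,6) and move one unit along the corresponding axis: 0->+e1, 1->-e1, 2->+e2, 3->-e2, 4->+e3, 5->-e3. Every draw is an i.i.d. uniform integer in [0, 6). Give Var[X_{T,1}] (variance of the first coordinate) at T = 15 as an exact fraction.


5

Outcome values over d=0..5: [1, -1, 0, 0, 0, 0]
Σy = 0, Σy² = 2, M = 6
μ = 0/6 = 0,  σ² = 2/6 − (0)² = 1/3
Independent increments: Var[X_15] = 15·σ² = 15·(1/3) = 5


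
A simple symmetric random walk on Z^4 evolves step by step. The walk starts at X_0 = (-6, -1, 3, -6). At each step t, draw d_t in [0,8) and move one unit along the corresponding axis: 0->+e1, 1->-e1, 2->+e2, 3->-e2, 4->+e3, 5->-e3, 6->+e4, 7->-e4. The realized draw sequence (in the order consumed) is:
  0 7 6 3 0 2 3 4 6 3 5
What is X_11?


t=0: X=(-6, -1, 3, -6), d=0 → +e1, X_1=(-5, -1, 3, -6)
t=1: X=(-5, -1, 3, -6), d=7 → -e4, X_2=(-5, -1, 3, -7)
t=2: X=(-5, -1, 3, -7), d=6 → +e4, X_3=(-5, -1, 3, -6)
t=3: X=(-5, -1, 3, -6), d=3 → -e2, X_4=(-5, -2, 3, -6)
t=4: X=(-5, -2, 3, -6), d=0 → +e1, X_5=(-4, -2, 3, -6)
t=5: X=(-4, -2, 3, -6), d=2 → +e2, X_6=(-4, -1, 3, -6)
t=6: X=(-4, -1, 3, -6), d=3 → -e2, X_7=(-4, -2, 3, -6)
t=7: X=(-4, -2, 3, -6), d=4 → +e3, X_8=(-4, -2, 4, -6)
t=8: X=(-4, -2, 4, -6), d=6 → +e4, X_9=(-4, -2, 4, -5)
t=9: X=(-4, -2, 4, -5), d=3 → -e2, X_10=(-4, -3, 4, -5)
t=10: X=(-4, -3, 4, -5), d=5 → -e3, X_11=(-4, -3, 3, -5)

(-4, -3, 3, -5)


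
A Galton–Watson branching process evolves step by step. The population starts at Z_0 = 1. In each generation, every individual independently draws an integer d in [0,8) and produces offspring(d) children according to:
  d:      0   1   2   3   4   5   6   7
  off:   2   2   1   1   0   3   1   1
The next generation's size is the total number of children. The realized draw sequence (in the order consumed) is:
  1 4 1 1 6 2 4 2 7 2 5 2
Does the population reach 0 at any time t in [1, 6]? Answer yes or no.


gen 0: Z_0=1, draws=[1], offspring=[2], Z_1=2
gen 1: Z_1=2, draws=[4, 1], offspring=[0, 2], Z_2=2
gen 2: Z_2=2, draws=[1, 6], offspring=[2, 1], Z_3=3
gen 3: Z_3=3, draws=[2, 4, 2], offspring=[1, 0, 1], Z_4=2
gen 4: Z_4=2, draws=[7, 2], offspring=[1, 1], Z_5=2
gen 5: Z_5=2, draws=[5, 2], offspring=[3, 1], Z_6=4

no


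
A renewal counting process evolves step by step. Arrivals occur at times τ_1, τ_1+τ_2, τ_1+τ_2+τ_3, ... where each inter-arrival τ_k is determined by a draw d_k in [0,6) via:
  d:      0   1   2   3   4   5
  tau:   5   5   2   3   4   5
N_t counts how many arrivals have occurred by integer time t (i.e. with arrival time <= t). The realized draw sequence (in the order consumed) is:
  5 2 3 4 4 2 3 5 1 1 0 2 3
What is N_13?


3

draw d_1=5: τ_1=5, arrival time A_1=5
draw d_2=2: τ_2=2, arrival time A_2=7
draw d_3=3: τ_3=3, arrival time A_3=10
draw d_4=4: τ_4=4, arrival time A_4=14
draw d_5=4: τ_5=4, arrival time A_5=18
draw d_6=2: τ_6=2, arrival time A_6=20
draw d_7=3: τ_7=3, arrival time A_7=23
draw d_8=5: τ_8=5, arrival time A_8=28
draw d_9=1: τ_9=5, arrival time A_9=33
draw d_10=1: τ_10=5, arrival time A_10=38
draw d_11=0: τ_11=5, arrival time A_11=43
draw d_12=2: τ_12=2, arrival time A_12=45
draw d_13=3: τ_13=3, arrival time A_13=48
N_t over t=0..13: 0:0 1:0 2:0 3:0 4:0 5:1 6:1 7:2 8:2 9:2 10:3 11:3 12:3 13:3


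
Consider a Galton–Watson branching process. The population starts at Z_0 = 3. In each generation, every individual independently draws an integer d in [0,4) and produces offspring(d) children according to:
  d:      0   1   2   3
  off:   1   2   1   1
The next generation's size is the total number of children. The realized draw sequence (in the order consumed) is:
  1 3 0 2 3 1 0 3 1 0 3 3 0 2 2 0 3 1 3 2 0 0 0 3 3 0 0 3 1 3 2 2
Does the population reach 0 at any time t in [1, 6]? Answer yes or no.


no

gen 0: Z_0=3, draws=[1, 3, 0], offspring=[2, 1, 1], Z_1=4
gen 1: Z_1=4, draws=[2, 3, 1, 0], offspring=[1, 1, 2, 1], Z_2=5
gen 2: Z_2=5, draws=[3, 1, 0, 3, 3], offspring=[1, 2, 1, 1, 1], Z_3=6
gen 3: Z_3=6, draws=[0, 2, 2, 0, 3, 1], offspring=[1, 1, 1, 1, 1, 2], Z_4=7
gen 4: Z_4=7, draws=[3, 2, 0, 0, 0, 3, 3], offspring=[1, 1, 1, 1, 1, 1, 1], Z_5=7
gen 5: Z_5=7, draws=[0, 0, 3, 1, 3, 2, 2], offspring=[1, 1, 1, 2, 1, 1, 1], Z_6=8


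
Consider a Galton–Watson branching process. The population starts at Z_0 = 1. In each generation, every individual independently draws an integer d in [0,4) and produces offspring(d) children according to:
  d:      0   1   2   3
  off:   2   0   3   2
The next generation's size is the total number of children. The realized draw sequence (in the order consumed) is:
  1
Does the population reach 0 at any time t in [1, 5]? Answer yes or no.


yes

gen 0: Z_0=1, draws=[1], offspring=[0], Z_1=0
gen 1: Z_1=0, draws=[], offspring=[], Z_2=0
gen 2: Z_2=0, draws=[], offspring=[], Z_3=0
gen 3: Z_3=0, draws=[], offspring=[], Z_4=0
gen 4: Z_4=0, draws=[], offspring=[], Z_5=0


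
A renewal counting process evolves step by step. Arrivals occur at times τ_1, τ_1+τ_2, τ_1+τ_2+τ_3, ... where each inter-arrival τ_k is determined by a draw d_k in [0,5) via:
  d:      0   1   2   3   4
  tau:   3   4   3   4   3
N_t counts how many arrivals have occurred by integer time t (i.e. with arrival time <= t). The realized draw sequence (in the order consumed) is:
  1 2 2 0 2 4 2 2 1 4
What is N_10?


3

draw d_1=1: τ_1=4, arrival time A_1=4
draw d_2=2: τ_2=3, arrival time A_2=7
draw d_3=2: τ_3=3, arrival time A_3=10
draw d_4=0: τ_4=3, arrival time A_4=13
draw d_5=2: τ_5=3, arrival time A_5=16
draw d_6=4: τ_6=3, arrival time A_6=19
draw d_7=2: τ_7=3, arrival time A_7=22
draw d_8=2: τ_8=3, arrival time A_8=25
draw d_9=1: τ_9=4, arrival time A_9=29
draw d_10=4: τ_10=3, arrival time A_10=32
N_t over t=0..10: 0:0 1:0 2:0 3:0 4:1 5:1 6:1 7:2 8:2 9:2 10:3


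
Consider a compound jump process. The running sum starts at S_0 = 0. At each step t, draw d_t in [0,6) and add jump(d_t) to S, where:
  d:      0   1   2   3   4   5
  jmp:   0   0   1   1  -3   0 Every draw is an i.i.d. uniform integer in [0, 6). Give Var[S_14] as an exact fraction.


455/18

Outcome values over d=0..5: [0, 0, 1, 1, -3, 0]
Σy = -1, Σy² = 11, M = 6
μ = -1/6 = -1/6,  σ² = 11/6 − (-1/6)² = 65/36
Independent increments: Var[S_14] = 14·σ² = 14·(65/36) = 455/18


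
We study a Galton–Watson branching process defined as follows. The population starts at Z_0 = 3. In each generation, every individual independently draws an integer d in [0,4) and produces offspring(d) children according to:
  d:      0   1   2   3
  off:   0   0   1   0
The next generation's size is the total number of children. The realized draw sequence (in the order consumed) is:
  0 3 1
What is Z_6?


0

gen 0: Z_0=3, draws=[0, 3, 1], offspring=[0, 0, 0], Z_1=0
gen 1: Z_1=0, draws=[], offspring=[], Z_2=0
gen 2: Z_2=0, draws=[], offspring=[], Z_3=0
gen 3: Z_3=0, draws=[], offspring=[], Z_4=0
gen 4: Z_4=0, draws=[], offspring=[], Z_5=0
gen 5: Z_5=0, draws=[], offspring=[], Z_6=0


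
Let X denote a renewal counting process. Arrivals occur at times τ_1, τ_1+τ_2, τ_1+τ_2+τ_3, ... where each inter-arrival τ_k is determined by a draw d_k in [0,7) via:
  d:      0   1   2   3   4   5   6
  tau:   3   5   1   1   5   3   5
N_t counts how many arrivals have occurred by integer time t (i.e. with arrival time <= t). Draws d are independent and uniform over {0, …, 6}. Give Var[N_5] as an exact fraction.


Inter-arrival values over d=0..6: [3, 5, 1, 1, 5, 3, 5]
Each d has probability 1/7, so the pmf of τ is: f(1) = 2/7, f(3) = 2/7, f(5) = 3/7
Let p_n(j) = P(N_n = j), with p_0 = [1]. Condition on τ_1: p_n(0) = P(τ > n), and for j >= 1, p_n(j) = Σ_{k<=n} f(k)·p_{n−k}(j−1)
p_1 = [5/7, 2/7]  (j = 0..1)
p_2 = [5/7, 10/49, 4/49]  (j = 0..2)
p_3 = [3/7, 24/49, 20/343, 8/343]  (j = 0..3)
p_4 = [3/7, 16/49, 76/343, 40/2401, 16/2401]  (j = 0..4)
p_5 = [0, 37/49, 52/343, 208/2401, 80/16807, 32/16807]  (j = 0..5)
E[N_5] = Σ j·p_5(j) = 22635/16807;  E[N_5²] = Σ j²·p_5(j) = 38067/16807
Var[N_5] = 38067/16807 − (22635/16807)² = 127448844/282475249

127448844/282475249


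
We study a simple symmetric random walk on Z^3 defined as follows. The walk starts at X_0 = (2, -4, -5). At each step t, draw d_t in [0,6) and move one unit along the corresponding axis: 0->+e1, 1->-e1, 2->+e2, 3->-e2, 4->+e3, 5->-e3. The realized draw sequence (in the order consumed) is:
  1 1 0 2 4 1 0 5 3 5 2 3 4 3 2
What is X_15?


t=0: X=(2, -4, -5), d=1 → -e1, X_1=(1, -4, -5)
t=1: X=(1, -4, -5), d=1 → -e1, X_2=(0, -4, -5)
t=2: X=(0, -4, -5), d=0 → +e1, X_3=(1, -4, -5)
t=3: X=(1, -4, -5), d=2 → +e2, X_4=(1, -3, -5)
t=4: X=(1, -3, -5), d=4 → +e3, X_5=(1, -3, -4)
t=5: X=(1, -3, -4), d=1 → -e1, X_6=(0, -3, -4)
t=6: X=(0, -3, -4), d=0 → +e1, X_7=(1, -3, -4)
t=7: X=(1, -3, -4), d=5 → -e3, X_8=(1, -3, -5)
t=8: X=(1, -3, -5), d=3 → -e2, X_9=(1, -4, -5)
t=9: X=(1, -4, -5), d=5 → -e3, X_10=(1, -4, -6)
t=10: X=(1, -4, -6), d=2 → +e2, X_11=(1, -3, -6)
t=11: X=(1, -3, -6), d=3 → -e2, X_12=(1, -4, -6)
t=12: X=(1, -4, -6), d=4 → +e3, X_13=(1, -4, -5)
t=13: X=(1, -4, -5), d=3 → -e2, X_14=(1, -5, -5)
t=14: X=(1, -5, -5), d=2 → +e2, X_15=(1, -4, -5)

(1, -4, -5)


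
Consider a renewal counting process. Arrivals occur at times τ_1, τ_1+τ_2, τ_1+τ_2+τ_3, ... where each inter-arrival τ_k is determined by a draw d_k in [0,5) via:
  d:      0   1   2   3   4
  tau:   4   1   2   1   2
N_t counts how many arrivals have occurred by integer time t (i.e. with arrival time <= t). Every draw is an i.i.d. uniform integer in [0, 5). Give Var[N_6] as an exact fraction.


241991724/244140625

Inter-arrival values over d=0..4: [4, 1, 2, 1, 2]
Each d has probability 1/5, so the pmf of τ is: f(1) = 2/5, f(2) = 2/5, f(4) = 1/5
Let p_n(j) = P(N_n = j), with p_0 = [1]. Condition on τ_1: p_n(0) = P(τ > n), and for j >= 1, p_n(j) = Σ_{k<=n} f(k)·p_{n−k}(j−1)
p_1 = [3/5, 2/5]  (j = 0..1)
p_2 = [1/5, 16/25, 4/25]  (j = 0..2)
p_3 = [1/5, 8/25, 52/125, 8/125]  (j = 0..3)
p_4 = [0, 9/25, 48/125, 144/625, 16/625]  (j = 0..4)
p_5 = [0, 1/5, 44/125, 8/25, 368/3125, 32/3125]  (j = 0..5)
p_6 = [0, 1/25, 44/125, 204/625, 688/3125, 896/15625, 64/15625]  (j = 0..6)
E[N_6] = Σ j·p_6(j) = 45549/15625;  E[N_6²] = Σ j²·p_6(j) = 148269/15625
Var[N_6] = 148269/15625 − (45549/15625)² = 241991724/244140625


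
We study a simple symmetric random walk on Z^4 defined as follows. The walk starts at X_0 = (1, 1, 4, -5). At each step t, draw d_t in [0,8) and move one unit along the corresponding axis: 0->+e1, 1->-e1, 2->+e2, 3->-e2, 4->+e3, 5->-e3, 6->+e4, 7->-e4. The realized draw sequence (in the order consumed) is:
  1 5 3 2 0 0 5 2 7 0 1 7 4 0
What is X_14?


t=0: X=(1, 1, 4, -5), d=1 → -e1, X_1=(0, 1, 4, -5)
t=1: X=(0, 1, 4, -5), d=5 → -e3, X_2=(0, 1, 3, -5)
t=2: X=(0, 1, 3, -5), d=3 → -e2, X_3=(0, 0, 3, -5)
t=3: X=(0, 0, 3, -5), d=2 → +e2, X_4=(0, 1, 3, -5)
t=4: X=(0, 1, 3, -5), d=0 → +e1, X_5=(1, 1, 3, -5)
t=5: X=(1, 1, 3, -5), d=0 → +e1, X_6=(2, 1, 3, -5)
t=6: X=(2, 1, 3, -5), d=5 → -e3, X_7=(2, 1, 2, -5)
t=7: X=(2, 1, 2, -5), d=2 → +e2, X_8=(2, 2, 2, -5)
t=8: X=(2, 2, 2, -5), d=7 → -e4, X_9=(2, 2, 2, -6)
t=9: X=(2, 2, 2, -6), d=0 → +e1, X_10=(3, 2, 2, -6)
t=10: X=(3, 2, 2, -6), d=1 → -e1, X_11=(2, 2, 2, -6)
t=11: X=(2, 2, 2, -6), d=7 → -e4, X_12=(2, 2, 2, -7)
t=12: X=(2, 2, 2, -7), d=4 → +e3, X_13=(2, 2, 3, -7)
t=13: X=(2, 2, 3, -7), d=0 → +e1, X_14=(3, 2, 3, -7)

(3, 2, 3, -7)


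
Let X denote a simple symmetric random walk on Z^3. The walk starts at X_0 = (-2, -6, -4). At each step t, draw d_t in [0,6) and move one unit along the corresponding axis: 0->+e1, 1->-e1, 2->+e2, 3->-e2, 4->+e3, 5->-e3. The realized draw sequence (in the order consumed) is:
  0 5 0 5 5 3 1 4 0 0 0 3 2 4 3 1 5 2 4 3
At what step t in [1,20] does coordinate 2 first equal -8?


12

t=0: X=(-2, -6, -4), d=0 → +e1, X_1=(-1, -6, -4)
t=1: X=(-1, -6, -4), d=5 → -e3, X_2=(-1, -6, -5)
t=2: X=(-1, -6, -5), d=0 → +e1, X_3=(0, -6, -5)
t=3: X=(0, -6, -5), d=5 → -e3, X_4=(0, -6, -6)
t=4: X=(0, -6, -6), d=5 → -e3, X_5=(0, -6, -7)
t=5: X=(0, -6, -7), d=3 → -e2, X_6=(0, -7, -7)
t=6: X=(0, -7, -7), d=1 → -e1, X_7=(-1, -7, -7)
t=7: X=(-1, -7, -7), d=4 → +e3, X_8=(-1, -7, -6)
t=8: X=(-1, -7, -6), d=0 → +e1, X_9=(0, -7, -6)
t=9: X=(0, -7, -6), d=0 → +e1, X_10=(1, -7, -6)
t=10: X=(1, -7, -6), d=0 → +e1, X_11=(2, -7, -6)
t=11: X=(2, -7, -6), d=3 → -e2, X_12=(2, -8, -6)
t=12: X=(2, -8, -6), d=2 → +e2, X_13=(2, -7, -6)
t=13: X=(2, -7, -6), d=4 → +e3, X_14=(2, -7, -5)
t=14: X=(2, -7, -5), d=3 → -e2, X_15=(2, -8, -5)
t=15: X=(2, -8, -5), d=1 → -e1, X_16=(1, -8, -5)
t=16: X=(1, -8, -5), d=5 → -e3, X_17=(1, -8, -6)
t=17: X=(1, -8, -6), d=2 → +e2, X_18=(1, -7, -6)
t=18: X=(1, -7, -6), d=4 → +e3, X_19=(1, -7, -5)
t=19: X=(1, -7, -5), d=3 → -e2, X_20=(1, -8, -5)


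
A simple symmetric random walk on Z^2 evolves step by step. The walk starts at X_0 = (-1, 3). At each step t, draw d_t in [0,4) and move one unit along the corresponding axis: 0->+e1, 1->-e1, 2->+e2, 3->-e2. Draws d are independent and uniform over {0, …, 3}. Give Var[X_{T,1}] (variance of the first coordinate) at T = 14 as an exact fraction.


7

Outcome values over d=0..3: [1, -1, 0, 0]
Σy = 0, Σy² = 2, M = 4
μ = 0/4 = 0,  σ² = 2/4 − (0)² = 1/2
Independent increments: Var[X_14] = 14·σ² = 14·(1/2) = 7


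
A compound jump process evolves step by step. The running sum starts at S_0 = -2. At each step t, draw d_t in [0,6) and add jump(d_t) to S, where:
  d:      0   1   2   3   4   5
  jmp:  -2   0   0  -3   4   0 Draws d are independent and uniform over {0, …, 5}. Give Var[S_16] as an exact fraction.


692/9

Outcome values over d=0..5: [-2, 0, 0, -3, 4, 0]
Σy = -1, Σy² = 29, M = 6
μ = -1/6 = -1/6,  σ² = 29/6 − (-1/6)² = 173/36
Independent increments: Var[S_16] = 16·σ² = 16·(173/36) = 692/9


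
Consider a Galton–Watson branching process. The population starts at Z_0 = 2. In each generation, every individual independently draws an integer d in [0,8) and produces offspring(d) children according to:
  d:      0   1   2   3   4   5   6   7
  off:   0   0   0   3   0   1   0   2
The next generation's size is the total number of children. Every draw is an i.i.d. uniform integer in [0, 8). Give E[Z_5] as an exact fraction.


243/512

Outcome values over d=0..7: [0, 0, 0, 3, 0, 1, 0, 2]
Σy = 6, Σy² = 14, M = 8
μ = 6/8 = 3/4,  σ² = 14/8 − (3/4)² = 19/16
E[Z_0] = 2
E[Z_1] = 3/4·E[Z_0] = 3/2
E[Z_2] = 3/4·E[Z_1] = 9/8
E[Z_3] = 3/4·E[Z_2] = 27/32
E[Z_4] = 3/4·E[Z_3] = 81/128
E[Z_5] = 3/4·E[Z_4] = 243/512


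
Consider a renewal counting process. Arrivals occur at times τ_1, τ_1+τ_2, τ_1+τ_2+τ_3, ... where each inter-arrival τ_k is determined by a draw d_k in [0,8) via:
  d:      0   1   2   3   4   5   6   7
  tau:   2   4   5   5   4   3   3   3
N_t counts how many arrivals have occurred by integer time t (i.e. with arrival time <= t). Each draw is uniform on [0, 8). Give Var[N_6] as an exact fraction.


57535/262144

Inter-arrival values over d=0..7: [2, 4, 5, 5, 4, 3, 3, 3]
Each d has probability 1/8, so the pmf of τ is: f(2) = 1/8, f(3) = 3/8, f(4) = 1/4, f(5) = 1/4
Let p_n(j) = P(N_n = j), with p_0 = [1]. Condition on τ_1: p_n(0) = P(τ > n), and for j >= 1, p_n(j) = Σ_{k<=n} f(k)·p_{n−k}(j−1)
p_1 = [1]  (j = 0)
p_2 = [7/8, 1/8]  (j = 0..1)
p_3 = [1/2, 1/2]  (j = 0..1)
p_4 = [1/4, 47/64, 1/64]  (j = 0..2)
p_5 = [0, 57/64, 7/64]  (j = 0..2)
p_6 = [0, 11/16, 159/512, 1/512]  (j = 0..3)
E[N_6] = Σ j·p_6(j) = 673/512;  E[N_6²] = Σ j²·p_6(j) = 997/512
Var[N_6] = 997/512 − (673/512)² = 57535/262144
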